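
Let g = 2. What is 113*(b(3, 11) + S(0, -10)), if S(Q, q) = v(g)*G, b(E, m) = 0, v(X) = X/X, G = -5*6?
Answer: -3390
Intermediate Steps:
G = -30
v(X) = 1
S(Q, q) = -30 (S(Q, q) = 1*(-30) = -30)
113*(b(3, 11) + S(0, -10)) = 113*(0 - 30) = 113*(-30) = -3390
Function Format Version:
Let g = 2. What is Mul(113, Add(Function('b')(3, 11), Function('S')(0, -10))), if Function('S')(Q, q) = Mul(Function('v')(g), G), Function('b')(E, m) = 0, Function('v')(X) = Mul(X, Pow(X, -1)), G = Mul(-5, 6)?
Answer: -3390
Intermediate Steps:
G = -30
Function('v')(X) = 1
Function('S')(Q, q) = -30 (Function('S')(Q, q) = Mul(1, -30) = -30)
Mul(113, Add(Function('b')(3, 11), Function('S')(0, -10))) = Mul(113, Add(0, -30)) = Mul(113, -30) = -3390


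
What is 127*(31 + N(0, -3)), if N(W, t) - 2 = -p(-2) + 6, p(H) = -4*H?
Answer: 3937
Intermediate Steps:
N(W, t) = 0 (N(W, t) = 2 + (-(-4)*(-2) + 6) = 2 + (-1*8 + 6) = 2 + (-8 + 6) = 2 - 2 = 0)
127*(31 + N(0, -3)) = 127*(31 + 0) = 127*31 = 3937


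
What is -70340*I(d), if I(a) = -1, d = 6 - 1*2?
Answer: 70340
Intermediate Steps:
d = 4 (d = 6 - 2 = 4)
-70340*I(d) = -70340*(-1) = 70340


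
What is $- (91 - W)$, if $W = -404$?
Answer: $-495$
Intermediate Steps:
$- (91 - W) = - (91 - -404) = - (91 + 404) = \left(-1\right) 495 = -495$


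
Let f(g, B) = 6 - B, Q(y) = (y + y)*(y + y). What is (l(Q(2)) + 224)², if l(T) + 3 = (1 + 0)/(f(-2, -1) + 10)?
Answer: 14122564/289 ≈ 48867.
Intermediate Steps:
Q(y) = 4*y² (Q(y) = (2*y)*(2*y) = 4*y²)
l(T) = -50/17 (l(T) = -3 + (1 + 0)/((6 - 1*(-1)) + 10) = -3 + 1/((6 + 1) + 10) = -3 + 1/(7 + 10) = -3 + 1/17 = -50/17)
(l(Q(2)) + 224)² = (-50/17 + 224)² = (3758/17)² = 14122564/289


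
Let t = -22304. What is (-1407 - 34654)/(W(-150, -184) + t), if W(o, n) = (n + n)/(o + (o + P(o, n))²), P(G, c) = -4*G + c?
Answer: 1273061483/787398296 ≈ 1.6168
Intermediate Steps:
P(G, c) = c - 4*G
W(o, n) = 2*n/(o + (n - 3*o)²) (W(o, n) = (n + n)/(o + (o + (n - 4*o))²) = (2*n)/(o + (n - 3*o)²) = 2*n/(o + (n - 3*o)²))
(-1407 - 34654)/(W(-150, -184) + t) = (-1407 - 34654)/(2*(-184)/(-150 + (-184 - 3*(-150))²) - 22304) = -36061/(2*(-184)/(-150 + (-184 + 450)²) - 22304) = -36061/(2*(-184)/(-150 + 266²) - 22304) = -36061/(2*(-184)/(-150 + 70756) - 22304) = -36061/(2*(-184)/70606 - 22304) = -36061/(2*(-184)*(1/70606) - 22304) = -36061/(-184/35303 - 22304) = -36061/(-787398296/35303) = -36061*(-35303/787398296) = 1273061483/787398296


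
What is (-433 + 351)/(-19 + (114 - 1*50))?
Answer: -82/45 ≈ -1.8222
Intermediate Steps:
(-433 + 351)/(-19 + (114 - 1*50)) = -82/(-19 + (114 - 50)) = -82/(-19 + 64) = -82/45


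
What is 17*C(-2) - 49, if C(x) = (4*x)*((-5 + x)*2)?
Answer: 1855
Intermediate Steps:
C(x) = 4*x*(-10 + 2*x) (C(x) = (4*x)*(-10 + 2*x) = 4*x*(-10 + 2*x))
17*C(-2) - 49 = 17*(8*(-2)*(-5 - 2)) - 49 = 17*(8*(-2)*(-7)) - 49 = 17*112 - 49 = 1904 - 49 = 1855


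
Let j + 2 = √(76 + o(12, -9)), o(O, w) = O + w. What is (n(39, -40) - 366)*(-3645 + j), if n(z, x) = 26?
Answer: 1239980 - 340*√79 ≈ 1.2370e+6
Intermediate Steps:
j = -2 + √79 (j = -2 + √(76 + (12 - 9)) = -2 + √(76 + 3) = -2 + √79 ≈ 6.8882)
(n(39, -40) - 366)*(-3645 + j) = (26 - 366)*(-3645 + (-2 + √79)) = -340*(-3647 + √79) = 1239980 - 340*√79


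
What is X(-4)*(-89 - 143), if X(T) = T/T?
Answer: -232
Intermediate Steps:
X(T) = 1
X(-4)*(-89 - 143) = 1*(-89 - 143) = 1*(-232) = -232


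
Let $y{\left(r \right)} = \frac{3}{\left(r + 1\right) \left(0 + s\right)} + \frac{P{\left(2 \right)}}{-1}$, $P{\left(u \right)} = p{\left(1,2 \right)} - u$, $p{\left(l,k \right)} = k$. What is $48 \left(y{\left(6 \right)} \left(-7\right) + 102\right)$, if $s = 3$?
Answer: $4848$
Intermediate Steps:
$P{\left(u \right)} = 2 - u$
$y{\left(r \right)} = \frac{3}{3 + 3 r}$ ($y{\left(r \right)} = \frac{3}{\left(r + 1\right) \left(0 + 3\right)} + \frac{2 - 2}{-1} = \frac{3}{\left(1 + r\right) 3} + \left(2 - 2\right) \left(-1\right) = \frac{3}{3 + 3 r} + 0 \left(-1\right) = \frac{3}{3 + 3 r} + 0 = \frac{3}{3 + 3 r}$)
$48 \left(y{\left(6 \right)} \left(-7\right) + 102\right) = 48 \left(\frac{1}{1 + 6} \left(-7\right) + 102\right) = 48 \left(\frac{1}{7} \left(-7\right) + 102\right) = 48 \left(-1 + 102\right) = 48 \cdot 101 = 4848$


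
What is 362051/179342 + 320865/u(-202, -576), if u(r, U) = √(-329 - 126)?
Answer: 362051/179342 - 64173*I*√455/91 ≈ 2.0188 - 15042.0*I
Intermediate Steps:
u(r, U) = I*√455 (u(r, U) = √(-455) = I*√455)
362051/179342 + 320865/u(-202, -576) = 362051/179342 + 320865/((I*√455)) = 362051*(1/179342) + 320865*(-I*√455/455) = 362051/179342 - 64173*I*√455/91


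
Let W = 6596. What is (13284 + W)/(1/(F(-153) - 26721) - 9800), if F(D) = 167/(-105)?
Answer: -1593735296/785644163 ≈ -2.0286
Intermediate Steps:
F(D) = -167/105 (F(D) = 167*(-1/105) = -167/105)
(13284 + W)/(1/(F(-153) - 26721) - 9800) = (13284 + 6596)/(1/(-167/105 - 26721) - 9800) = 19880/(1/(-2805872/105) - 9800) = 19880/(-105/2805872 - 9800) = 19880/(-27497545705/2805872) = 19880*(-2805872/27497545705) = -1593735296/785644163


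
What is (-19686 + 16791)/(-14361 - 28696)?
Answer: 2895/43057 ≈ 0.067236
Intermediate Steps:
(-19686 + 16791)/(-14361 - 28696) = -2895/(-43057) = -2895*(-1/43057) = 2895/43057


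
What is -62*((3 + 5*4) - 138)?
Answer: 7130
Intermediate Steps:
-62*((3 + 5*4) - 138) = -62*((3 + 20) - 138) = -62*(23 - 138) = -62*(-115) = 7130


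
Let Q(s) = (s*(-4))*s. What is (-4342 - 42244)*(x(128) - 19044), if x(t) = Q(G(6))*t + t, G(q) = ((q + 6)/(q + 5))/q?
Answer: 106723122024/121 ≈ 8.8201e+8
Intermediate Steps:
G(q) = (6 + q)/(q*(5 + q)) (G(q) = ((6 + q)/(5 + q))/q = (6 + q)/(q*(5 + q)))
Q(s) = -4*s² (Q(s) = (-4*s)*s = -4*s²)
x(t) = 105*t/121 (x(t) = (-4*(6 + 6)²/(36*(5 + 6)²))*t + t = (-4*((⅙)*12/11)²)*t + t = (-4*((⅙)*(1/11)*12)²)*t + t = (-4*(2/11)²)*t + t = (-4*4/121)*t + t = -16*t/121 + t = 105*t/121)
(-4342 - 42244)*(x(128) - 19044) = (-4342 - 42244)*((105/121)*128 - 19044) = -46586*(13440/121 - 19044) = -46586*(-2290884/121) = 106723122024/121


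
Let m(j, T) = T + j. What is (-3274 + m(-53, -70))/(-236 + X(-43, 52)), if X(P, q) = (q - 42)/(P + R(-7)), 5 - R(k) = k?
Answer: 105307/7326 ≈ 14.374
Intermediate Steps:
R(k) = 5 - k
X(P, q) = (-42 + q)/(12 + P) (X(P, q) = (q - 42)/(P + (5 - 1*(-7))) = (-42 + q)/(P + (5 + 7)) = (-42 + q)/(P + 12) = (-42 + q)/(12 + P))
(-3274 + m(-53, -70))/(-236 + X(-43, 52)) = (-3274 + (-70 - 53))/(-236 + (-42 + 52)/(12 - 43)) = (-3274 - 123)/(-236 + 10/(-31)) = -3397/(-236 - 1/31*10) = -3397/(-236 - 10/31) = -3397/(-7326/31) = -3397*(-31/7326) = 105307/7326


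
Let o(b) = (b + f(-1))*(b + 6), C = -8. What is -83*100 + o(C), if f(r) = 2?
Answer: -8288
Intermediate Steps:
o(b) = (2 + b)*(6 + b) (o(b) = (b + 2)*(b + 6) = (2 + b)*(6 + b))
-83*100 + o(C) = -83*100 + (12 + (-8)² + 8*(-8)) = -8300 + (12 + 64 - 64) = -8300 + 12 = -8288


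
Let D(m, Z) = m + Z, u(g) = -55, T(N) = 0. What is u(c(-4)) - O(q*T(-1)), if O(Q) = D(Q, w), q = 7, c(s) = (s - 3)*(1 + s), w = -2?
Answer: -53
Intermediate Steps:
c(s) = (1 + s)*(-3 + s) (c(s) = (-3 + s)*(1 + s) = (1 + s)*(-3 + s))
D(m, Z) = Z + m
O(Q) = -2 + Q
u(c(-4)) - O(q*T(-1)) = -55 - (-2 + 7*0) = -55 - (-2 + 0) = -55 - 1*(-2) = -55 + 2 = -53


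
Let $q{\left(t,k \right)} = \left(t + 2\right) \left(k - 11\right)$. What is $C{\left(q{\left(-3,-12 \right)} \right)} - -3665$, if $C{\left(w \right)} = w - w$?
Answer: $3665$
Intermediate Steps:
$q{\left(t,k \right)} = \left(-11 + k\right) \left(2 + t\right)$ ($q{\left(t,k \right)} = \left(2 + t\right) \left(-11 + k\right) = \left(-11 + k\right) \left(2 + t\right)$)
$C{\left(w \right)} = 0$
$C{\left(q{\left(-3,-12 \right)} \right)} - -3665 = 0 - -3665 = 0 + 3665 = 3665$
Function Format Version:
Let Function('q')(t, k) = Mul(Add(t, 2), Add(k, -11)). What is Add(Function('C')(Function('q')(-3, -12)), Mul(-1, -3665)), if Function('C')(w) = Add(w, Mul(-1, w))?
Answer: 3665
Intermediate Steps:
Function('q')(t, k) = Mul(Add(-11, k), Add(2, t)) (Function('q')(t, k) = Mul(Add(2, t), Add(-11, k)) = Mul(Add(-11, k), Add(2, t)))
Function('C')(w) = 0
Add(Function('C')(Function('q')(-3, -12)), Mul(-1, -3665)) = Add(0, Mul(-1, -3665)) = Add(0, 3665) = 3665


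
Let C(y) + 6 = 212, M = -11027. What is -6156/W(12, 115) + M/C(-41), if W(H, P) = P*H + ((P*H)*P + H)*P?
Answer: -5591110171/104449210 ≈ -53.529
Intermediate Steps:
C(y) = 206 (C(y) = -6 + 212 = 206)
W(H, P) = H*P + P*(H + H*P²) (W(H, P) = H*P + ((H*P)*P + H)*P = H*P + (H*P² + H)*P = H*P + (H + H*P²)*P = H*P + P*(H + H*P²))
-6156/W(12, 115) + M/C(-41) = -6156*1/(1380*(2 + 115²)) - 11027/206 = -6156*1/(1380*(2 + 13225)) - 11027*1/206 = -6156/(12*115*13227) - 11027/206 = -6156/18253260 - 11027/206 = -6156*1/18253260 - 11027/206 = -171/507035 - 11027/206 = -5591110171/104449210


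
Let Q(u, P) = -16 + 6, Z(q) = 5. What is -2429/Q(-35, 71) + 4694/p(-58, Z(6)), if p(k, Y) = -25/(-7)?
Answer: 77861/50 ≈ 1557.2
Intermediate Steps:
p(k, Y) = 25/7 (p(k, Y) = -25*(-⅐) = 25/7)
Q(u, P) = -10
-2429/Q(-35, 71) + 4694/p(-58, Z(6)) = -2429/(-10) + 4694/(25/7) = -2429*(-⅒) + 4694*(7/25) = 2429/10 + 32858/25 = 77861/50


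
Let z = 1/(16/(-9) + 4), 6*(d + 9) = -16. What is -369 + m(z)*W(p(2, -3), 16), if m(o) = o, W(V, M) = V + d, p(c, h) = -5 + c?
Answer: -1878/5 ≈ -375.60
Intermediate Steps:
d = -35/3 (d = -9 + (⅙)*(-16) = -9 - 8/3 = -35/3 ≈ -11.667)
W(V, M) = -35/3 + V (W(V, M) = V - 35/3 = -35/3 + V)
z = 9/20 (z = 1/(16*(-⅑) + 4) = 1/(-16/9 + 4) = 1/(20/9) = 9/20 ≈ 0.45000)
-369 + m(z)*W(p(2, -3), 16) = -369 + 9*(-35/3 + (-5 + 2))/20 = -369 + 9*(-35/3 - 3)/20 = -369 + (9/20)*(-44/3) = -369 - 33/5 = -1878/5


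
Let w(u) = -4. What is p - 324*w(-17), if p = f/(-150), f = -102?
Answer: 32417/25 ≈ 1296.7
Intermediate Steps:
p = 17/25 (p = -102/(-150) = -102*(-1/150) = 17/25 ≈ 0.68000)
p - 324*w(-17) = 17/25 - 324*(-4) = 17/25 + 1296 = 32417/25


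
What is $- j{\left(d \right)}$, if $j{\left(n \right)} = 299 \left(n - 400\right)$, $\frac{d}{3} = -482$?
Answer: $551954$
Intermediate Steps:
$d = -1446$ ($d = 3 \left(-482\right) = -1446$)
$j{\left(n \right)} = -119600 + 299 n$ ($j{\left(n \right)} = 299 \left(-400 + n\right) = -119600 + 299 n$)
$- j{\left(d \right)} = - (-119600 + 299 \left(-1446\right)) = - (-119600 - 432354) = \left(-1\right) \left(-551954\right) = 551954$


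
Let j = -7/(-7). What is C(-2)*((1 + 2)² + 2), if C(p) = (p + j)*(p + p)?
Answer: 44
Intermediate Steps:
j = 1 (j = -7*(-⅐) = 1)
C(p) = 2*p*(1 + p) (C(p) = (p + 1)*(p + p) = (1 + p)*(2*p) = 2*p*(1 + p))
C(-2)*((1 + 2)² + 2) = (2*(-2)*(1 - 2))*((1 + 2)² + 2) = (2*(-2)*(-1))*(3² + 2) = 4*(9 + 2) = 4*11 = 44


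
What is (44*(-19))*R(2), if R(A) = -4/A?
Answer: 1672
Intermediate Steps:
(44*(-19))*R(2) = (44*(-19))*(-4/2) = -(-3344)/2 = -836*(-2) = 1672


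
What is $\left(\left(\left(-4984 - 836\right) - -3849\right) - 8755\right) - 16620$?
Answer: $-27346$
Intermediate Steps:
$\left(\left(\left(-4984 - 836\right) - -3849\right) - 8755\right) - 16620 = \left(\left(-5820 + 3849\right) - 8755\right) - 16620 = \left(-1971 - 8755\right) - 16620 = -10726 - 16620 = -27346$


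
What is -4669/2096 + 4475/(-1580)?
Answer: -837831/165584 ≈ -5.0599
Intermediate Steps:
-4669/2096 + 4475/(-1580) = -4669*1/2096 + 4475*(-1/1580) = -4669/2096 - 895/316 = -837831/165584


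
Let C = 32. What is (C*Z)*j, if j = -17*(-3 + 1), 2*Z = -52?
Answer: -28288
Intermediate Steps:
Z = -26 (Z = (½)*(-52) = -26)
j = 34 (j = -17*(-2) = 34)
(C*Z)*j = (32*(-26))*34 = -832*34 = -28288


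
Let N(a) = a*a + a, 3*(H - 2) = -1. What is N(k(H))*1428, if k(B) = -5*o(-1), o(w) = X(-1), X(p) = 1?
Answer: 28560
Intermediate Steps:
H = 5/3 (H = 2 + (1/3)*(-1) = 2 - 1/3 = 5/3 ≈ 1.6667)
o(w) = 1
k(B) = -5 (k(B) = -5*1 = -5)
N(a) = a + a**2 (N(a) = a**2 + a = a + a**2)
N(k(H))*1428 = -5*(1 - 5)*1428 = -5*(-4)*1428 = 20*1428 = 28560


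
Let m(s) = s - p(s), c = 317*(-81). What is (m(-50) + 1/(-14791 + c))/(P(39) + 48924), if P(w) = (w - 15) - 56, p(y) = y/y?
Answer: -2063869/1978561456 ≈ -0.0010431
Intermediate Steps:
c = -25677
p(y) = 1
m(s) = -1 + s (m(s) = s - 1*1 = s - 1 = -1 + s)
P(w) = -71 + w (P(w) = (-15 + w) - 56 = -71 + w)
(m(-50) + 1/(-14791 + c))/(P(39) + 48924) = ((-1 - 50) + 1/(-14791 - 25677))/((-71 + 39) + 48924) = (-51 + 1/(-40468))/(-32 + 48924) = (-51 - 1/40468)/48892 = -2063869/40468*1/48892 = -2063869/1978561456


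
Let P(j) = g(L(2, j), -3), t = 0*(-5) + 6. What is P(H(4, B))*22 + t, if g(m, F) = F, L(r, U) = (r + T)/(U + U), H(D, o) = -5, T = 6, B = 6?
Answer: -60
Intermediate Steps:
L(r, U) = (6 + r)/(2*U) (L(r, U) = (r + 6)/(U + U) = (6 + r)/((2*U)) = (6 + r)*(1/(2*U)) = (6 + r)/(2*U))
t = 6 (t = 0 + 6 = 6)
P(j) = -3
P(H(4, B))*22 + t = -3*22 + 6 = -66 + 6 = -60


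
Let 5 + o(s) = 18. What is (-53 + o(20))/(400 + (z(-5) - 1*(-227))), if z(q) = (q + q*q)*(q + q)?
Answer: -40/427 ≈ -0.093677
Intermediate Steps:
o(s) = 13 (o(s) = -5 + 18 = 13)
z(q) = 2*q*(q + q²) (z(q) = (q + q²)*(2*q) = 2*q*(q + q²))
(-53 + o(20))/(400 + (z(-5) - 1*(-227))) = (-53 + 13)/(400 + (2*(-5)²*(1 - 5) - 1*(-227))) = -40/(400 + (2*25*(-4) + 227)) = -40/(400 + (-200 + 227)) = -40/(400 + 27) = -40/427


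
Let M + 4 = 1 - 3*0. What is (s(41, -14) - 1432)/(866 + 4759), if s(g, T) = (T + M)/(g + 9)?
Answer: -71617/281250 ≈ -0.25464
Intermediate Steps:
M = -3 (M = -4 + (1 - 3*0) = -4 + (1 + 0) = -4 + 1 = -3)
s(g, T) = (-3 + T)/(9 + g) (s(g, T) = (T - 3)/(g + 9) = (-3 + T)/(9 + g))
(s(41, -14) - 1432)/(866 + 4759) = ((-3 - 14)/(9 + 41) - 1432)/(866 + 4759) = (-17/50 - 1432)/5625 = ((1/50)*(-17) - 1432)*(1/5625) = (-17/50 - 1432)*(1/5625) = -71617/50*1/5625 = -71617/281250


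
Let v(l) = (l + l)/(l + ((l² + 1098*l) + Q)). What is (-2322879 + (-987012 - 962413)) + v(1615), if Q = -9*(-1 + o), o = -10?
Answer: -18726401340306/4383209 ≈ -4.2723e+6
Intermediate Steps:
Q = 99 (Q = -9*(-1 - 10) = -9*(-11) = 99)
v(l) = 2*l/(99 + l² + 1099*l) (v(l) = (l + l)/(l + ((l² + 1098*l) + 99)) = (2*l)/(l + (99 + l² + 1098*l)) = (2*l)/(99 + l² + 1099*l) = 2*l/(99 + l² + 1099*l))
(-2322879 + (-987012 - 962413)) + v(1615) = (-2322879 + (-987012 - 962413)) + 2*1615/(99 + 1615² + 1099*1615) = (-2322879 - 1949425) + 2*1615/(99 + 2608225 + 1774885) = -4272304 + 2*1615/4383209 = -4272304 + 2*1615*(1/4383209) = -4272304 + 3230/4383209 = -18726401340306/4383209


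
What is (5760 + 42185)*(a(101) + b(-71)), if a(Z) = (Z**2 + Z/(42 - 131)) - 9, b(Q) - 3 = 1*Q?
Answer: 43195328575/89 ≈ 4.8534e+8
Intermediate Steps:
b(Q) = 3 + Q (b(Q) = 3 + 1*Q = 3 + Q)
a(Z) = -9 + Z**2 - Z/89 (a(Z) = (Z**2 + Z/(-89)) - 9 = (Z**2 - Z/89) - 9 = -9 + Z**2 - Z/89)
(5760 + 42185)*(a(101) + b(-71)) = (5760 + 42185)*((-9 + 101**2 - 1/89*101) + (3 - 71)) = 47945*((-9 + 10201 - 101/89) - 68) = 47945*(906987/89 - 68) = 47945*(900935/89) = 43195328575/89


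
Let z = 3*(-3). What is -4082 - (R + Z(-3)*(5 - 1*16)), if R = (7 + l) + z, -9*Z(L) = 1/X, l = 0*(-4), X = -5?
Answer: -183589/45 ≈ -4079.8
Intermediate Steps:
l = 0
z = -9
Z(L) = 1/45 (Z(L) = -⅑/(-5) = -⅑*(-⅕) = 1/45)
R = -2 (R = (7 + 0) - 9 = 7 - 9 = -2)
-4082 - (R + Z(-3)*(5 - 1*16)) = -4082 - (-2 + (5 - 1*16)/45) = -4082 - (-2 + (5 - 16)/45) = -4082 - (-2 + (1/45)*(-11)) = -4082 - (-2 - 11/45) = -4082 - 1*(-101/45) = -4082 + 101/45 = -183589/45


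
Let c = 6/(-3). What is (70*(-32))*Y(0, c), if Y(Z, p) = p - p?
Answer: 0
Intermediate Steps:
c = -2 (c = 6*(-⅓) = -2)
Y(Z, p) = 0
(70*(-32))*Y(0, c) = (70*(-32))*0 = -2240*0 = 0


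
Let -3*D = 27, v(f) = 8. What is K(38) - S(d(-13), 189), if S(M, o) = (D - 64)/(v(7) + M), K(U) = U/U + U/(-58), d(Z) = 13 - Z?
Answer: 2457/986 ≈ 2.4919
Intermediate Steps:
D = -9 (D = -⅓*27 = -9)
K(U) = 1 - U/58 (K(U) = 1 + U*(-1/58) = 1 - U/58)
S(M, o) = -73/(8 + M) (S(M, o) = (-9 - 64)/(8 + M) = -73/(8 + M))
K(38) - S(d(-13), 189) = (1 - 1/58*38) - (-73)/(8 + (13 - 1*(-13))) = (1 - 19/29) - (-73)/(8 + (13 + 13)) = 10/29 - (-73)/(8 + 26) = 10/29 - (-73)/34 = 10/29 - 1*(-73/34) = 10/29 + 73/34 = 2457/986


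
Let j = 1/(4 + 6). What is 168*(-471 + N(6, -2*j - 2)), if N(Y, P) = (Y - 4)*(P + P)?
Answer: -403032/5 ≈ -80606.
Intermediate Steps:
j = 1/10 ≈ 0.10000
N(Y, P) = 2*P*(-4 + Y) (N(Y, P) = (-4 + Y)*(2*P) = 2*P*(-4 + Y))
168*(-471 + N(6, -2*j - 2)) = 168*(-471 + 2*(-2*1/10 - 2)*(-4 + 6)) = 168*(-471 + 2*(-1/5 - 2)*2) = 168*(-471 + 2*(-11/5)*2) = 168*(-471 - 44/5) = 168*(-2399/5) = -403032/5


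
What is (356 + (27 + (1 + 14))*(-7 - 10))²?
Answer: 128164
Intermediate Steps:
(356 + (27 + (1 + 14))*(-7 - 10))² = (356 + (27 + 15)*(-17))² = (356 + 42*(-17))² = (356 - 714)² = (-358)² = 128164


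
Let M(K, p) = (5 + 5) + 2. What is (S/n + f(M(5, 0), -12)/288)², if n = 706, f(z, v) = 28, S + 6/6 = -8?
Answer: 4609609/645973056 ≈ 0.0071359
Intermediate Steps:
S = -9 (S = -1 - 8 = -9)
M(K, p) = 12 (M(K, p) = 10 + 2 = 12)
(S/n + f(M(5, 0), -12)/288)² = (-9/706 + 28/288)² = (-9*1/706 + 28*(1/288))² = (-9/706 + 7/72)² = (2147/25416)² = 4609609/645973056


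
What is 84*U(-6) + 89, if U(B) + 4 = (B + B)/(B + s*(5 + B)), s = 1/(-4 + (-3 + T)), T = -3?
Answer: -4493/59 ≈ -76.153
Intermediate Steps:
s = -⅒ (s = 1/(-4 + (-3 - 3)) = 1/(-4 - 6) = 1/(-10) = -⅒ ≈ -0.10000)
U(B) = -4 + 2*B/(-½ + 9*B/10) (U(B) = -4 + (B + B)/(B - (5 + B)/10) = -4 + (2*B)/(B + (-½ - B/10)) = -4 + (2*B)/(-½ + 9*B/10) = -4 + 2*B/(-½ + 9*B/10))
84*U(-6) + 89 = 84*(4*(5 - 4*(-6))/(-5 + 9*(-6))) + 89 = 84*(4*(5 + 24)/(-5 - 54)) + 89 = 84*(4*29/(-59)) + 89 = 84*(4*(-1/59)*29) + 89 = 84*(-116/59) + 89 = -9744/59 + 89 = -4493/59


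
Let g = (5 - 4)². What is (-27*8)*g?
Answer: -216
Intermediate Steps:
g = 1 (g = 1² = 1)
(-27*8)*g = -27*8*1 = -216*1 = -216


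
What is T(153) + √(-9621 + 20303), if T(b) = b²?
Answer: 23409 + 7*√218 ≈ 23512.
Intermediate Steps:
T(153) + √(-9621 + 20303) = 153² + √(-9621 + 20303) = 23409 + √10682 = 23409 + 7*√218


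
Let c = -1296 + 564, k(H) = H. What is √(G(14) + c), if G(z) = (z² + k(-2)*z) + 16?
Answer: 2*I*√137 ≈ 23.409*I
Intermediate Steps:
c = -732
G(z) = 16 + z² - 2*z (G(z) = (z² - 2*z) + 16 = 16 + z² - 2*z)
√(G(14) + c) = √((16 + 14² - 2*14) - 732) = √((16 + 196 - 28) - 732) = √(184 - 732) = √(-548) = 2*I*√137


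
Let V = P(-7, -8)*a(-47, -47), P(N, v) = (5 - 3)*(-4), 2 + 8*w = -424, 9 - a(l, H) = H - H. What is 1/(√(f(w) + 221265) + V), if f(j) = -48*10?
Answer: 24/71867 + √220785/215601 ≈ 0.0025133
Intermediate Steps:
a(l, H) = 9 (a(l, H) = 9 - (H - H) = 9 - 1*0 = 9 + 0 = 9)
w = -213/4 (w = -¼ + (⅛)*(-424) = -¼ - 53 = -213/4 ≈ -53.250)
f(j) = -480
P(N, v) = -8 (P(N, v) = 2*(-4) = -8)
V = -72 (V = -8*9 = -72)
1/(√(f(w) + 221265) + V) = 1/(√(-480 + 221265) - 72) = 1/(√220785 - 72) = 1/(-72 + √220785)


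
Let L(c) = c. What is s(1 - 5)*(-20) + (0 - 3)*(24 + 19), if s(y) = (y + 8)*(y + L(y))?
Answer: 511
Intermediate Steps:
s(y) = 2*y*(8 + y) (s(y) = (y + 8)*(y + y) = (8 + y)*(2*y) = 2*y*(8 + y))
s(1 - 5)*(-20) + (0 - 3)*(24 + 19) = (2*(1 - 5)*(8 + (1 - 5)))*(-20) + (0 - 3)*(24 + 19) = (2*(-4)*(8 - 4))*(-20) - 3*43 = (2*(-4)*4)*(-20) - 129 = -32*(-20) - 129 = 640 - 129 = 511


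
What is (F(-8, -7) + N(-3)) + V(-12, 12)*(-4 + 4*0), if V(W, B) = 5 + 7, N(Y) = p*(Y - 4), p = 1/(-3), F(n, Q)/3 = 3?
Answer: -110/3 ≈ -36.667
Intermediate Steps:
F(n, Q) = 9 (F(n, Q) = 3*3 = 9)
p = -⅓ ≈ -0.33333
N(Y) = 4/3 - Y/3 (N(Y) = -(Y - 4)/3 = -(-4 + Y)/3 = 4/3 - Y/3)
V(W, B) = 12
(F(-8, -7) + N(-3)) + V(-12, 12)*(-4 + 4*0) = (9 + (4/3 - ⅓*(-3))) + 12*(-4 + 4*0) = (9 + (4/3 + 1)) + 12*(-4 + 0) = (9 + 7/3) + 12*(-4) = 34/3 - 48 = -110/3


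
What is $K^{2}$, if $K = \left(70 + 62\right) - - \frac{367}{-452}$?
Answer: $\frac{3516134209}{204304} \approx 17210.0$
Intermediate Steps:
$K = \frac{59297}{452}$ ($K = 132 - \left(-367\right) \left(- \frac{1}{452}\right) = 132 - \frac{367}{452} = \frac{59297}{452} \approx 131.19$)
$K^{2} = \left(\frac{59297}{452}\right)^{2} = \frac{3516134209}{204304}$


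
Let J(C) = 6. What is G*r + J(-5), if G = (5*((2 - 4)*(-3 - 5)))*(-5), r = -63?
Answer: 25206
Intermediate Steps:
G = -400 (G = (5*(-2*(-8)))*(-5) = (5*16)*(-5) = 80*(-5) = -400)
G*r + J(-5) = -400*(-63) + 6 = 25200 + 6 = 25206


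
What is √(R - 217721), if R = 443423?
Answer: 3*√25078 ≈ 475.08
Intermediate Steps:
√(R - 217721) = √(443423 - 217721) = √225702 = 3*√25078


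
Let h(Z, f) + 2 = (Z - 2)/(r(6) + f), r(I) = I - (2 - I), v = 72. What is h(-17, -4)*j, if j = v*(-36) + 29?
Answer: 79453/6 ≈ 13242.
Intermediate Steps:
r(I) = -2 + 2*I (r(I) = I + (-2 + I) = -2 + 2*I)
h(Z, f) = -2 + (-2 + Z)/(10 + f) (h(Z, f) = -2 + (Z - 2)/((-2 + 2*6) + f) = -2 + (-2 + Z)/((-2 + 12) + f) = -2 + (-2 + Z)/(10 + f))
j = -2563 (j = 72*(-36) + 29 = -2592 + 29 = -2563)
h(-17, -4)*j = ((-22 - 17 - 2*(-4))/(10 - 4))*(-2563) = ((-22 - 17 + 8)/6)*(-2563) = ((1/6)*(-31))*(-2563) = -31/6*(-2563) = 79453/6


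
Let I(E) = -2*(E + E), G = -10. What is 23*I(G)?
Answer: 920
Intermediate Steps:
I(E) = -4*E
23*I(G) = 23*(-4*(-10)) = 23*40 = 920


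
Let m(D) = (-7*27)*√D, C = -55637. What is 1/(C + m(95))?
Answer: -55637/3092082274 + 189*√95/3092082274 ≈ -1.7398e-5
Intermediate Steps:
m(D) = -189*√D
1/(C + m(95)) = 1/(-55637 - 189*√95)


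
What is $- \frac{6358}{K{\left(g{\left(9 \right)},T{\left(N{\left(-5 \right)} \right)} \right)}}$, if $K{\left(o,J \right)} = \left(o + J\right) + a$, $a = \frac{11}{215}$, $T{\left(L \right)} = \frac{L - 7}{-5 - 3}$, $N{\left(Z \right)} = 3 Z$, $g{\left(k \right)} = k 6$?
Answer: $- \frac{5467880}{48849} \approx -111.93$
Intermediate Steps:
$g{\left(k \right)} = 6 k$
$T{\left(L \right)} = \frac{7}{8} - \frac{L}{8}$ ($T{\left(L \right)} = \frac{-7 + L}{-8} = \left(-7 + L\right) \left(- \frac{1}{8}\right) = \frac{7}{8} - \frac{L}{8}$)
$a = \frac{11}{215}$ ($a = 11 \cdot \frac{1}{215} = \frac{11}{215} \approx 0.051163$)
$K{\left(o,J \right)} = \frac{11}{215} + J + o$ ($K{\left(o,J \right)} = \left(o + J\right) + \frac{11}{215} = \left(J + o\right) + \frac{11}{215} = \frac{11}{215} + J + o$)
$- \frac{6358}{K{\left(g{\left(9 \right)},T{\left(N{\left(-5 \right)} \right)} \right)}} = - \frac{6358}{\frac{11}{215} - \left(- \frac{7}{8} + \frac{3 \left(-5\right)}{8}\right) + 6 \cdot 9} = - \frac{6358}{\frac{11}{215} + \left(\frac{7}{8} - - \frac{15}{8}\right) + 54} = - \frac{6358}{\frac{11}{215} + \left(\frac{7}{8} + \frac{15}{8}\right) + 54} = - \frac{6358}{\frac{11}{215} + \frac{11}{4} + 54} = - \frac{6358}{\frac{48849}{860}} = \left(-6358\right) \frac{860}{48849} = - \frac{5467880}{48849}$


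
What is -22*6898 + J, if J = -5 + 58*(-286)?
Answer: -168349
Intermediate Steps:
J = -16593 (J = -5 - 16588 = -16593)
-22*6898 + J = -22*6898 - 16593 = -151756 - 16593 = -168349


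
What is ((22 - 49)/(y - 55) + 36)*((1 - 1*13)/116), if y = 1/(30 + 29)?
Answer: -355131/94076 ≈ -3.7749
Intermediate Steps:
y = 1/59 ≈ 0.016949
((22 - 49)/(y - 55) + 36)*((1 - 1*13)/116) = ((22 - 49)/(1/59 - 55) + 36)*((1 - 1*13)/116) = (-27/(-3244/59) + 36)*((1 - 13)*(1/116)) = (-27*(-59/3244) + 36)*(-12*1/116) = (1593/3244 + 36)*(-3/29) = (118377/3244)*(-3/29) = -355131/94076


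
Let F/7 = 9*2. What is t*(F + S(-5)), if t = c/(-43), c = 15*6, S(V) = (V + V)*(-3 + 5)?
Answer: -9540/43 ≈ -221.86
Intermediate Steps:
S(V) = 4*V (S(V) = (2*V)*2 = 4*V)
F = 126 (F = 7*(9*2) = 7*18 = 126)
c = 90
t = -90/43 (t = 90/(-43) = 90*(-1/43) = -90/43 ≈ -2.0930)
t*(F + S(-5)) = -90*(126 + 4*(-5))/43 = -90*(126 - 20)/43 = -90/43*106 = -9540/43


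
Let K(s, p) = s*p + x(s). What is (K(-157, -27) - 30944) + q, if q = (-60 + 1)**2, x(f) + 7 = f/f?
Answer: -23230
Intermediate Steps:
x(f) = -6 (x(f) = -7 + f/f = -7 + 1 = -6)
q = 3481 (q = (-59)**2 = 3481)
K(s, p) = -6 + p*s (K(s, p) = s*p - 6 = p*s - 6 = -6 + p*s)
(K(-157, -27) - 30944) + q = ((-6 - 27*(-157)) - 30944) + 3481 = ((-6 + 4239) - 30944) + 3481 = (4233 - 30944) + 3481 = -26711 + 3481 = -23230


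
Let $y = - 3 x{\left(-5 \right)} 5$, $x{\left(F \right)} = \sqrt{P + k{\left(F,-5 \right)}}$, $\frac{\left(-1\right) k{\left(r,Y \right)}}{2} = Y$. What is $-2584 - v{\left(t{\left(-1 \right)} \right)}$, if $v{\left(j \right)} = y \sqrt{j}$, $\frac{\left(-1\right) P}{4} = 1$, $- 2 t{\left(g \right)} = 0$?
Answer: $-2584$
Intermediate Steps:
$t{\left(g \right)} = 0$ ($t{\left(g \right)} = \left(- \frac{1}{2}\right) 0 = 0$)
$k{\left(r,Y \right)} = - 2 Y$
$P = -4$ ($P = \left(-4\right) 1 = -4$)
$x{\left(F \right)} = \sqrt{6}$ ($x{\left(F \right)} = \sqrt{-4 - -10} = \sqrt{-4 + 10} = \sqrt{6}$)
$y = - 15 \sqrt{6}$ ($y = - 3 \sqrt{6} \cdot 5 = - 15 \sqrt{6} \approx -36.742$)
$v{\left(j \right)} = - 15 \sqrt{6} \sqrt{j}$
$-2584 - v{\left(t{\left(-1 \right)} \right)} = -2584 - - 15 \sqrt{6} \sqrt{0} = -2584 - \left(-15\right) \sqrt{6} \cdot 0 = -2584 - 0 = -2584 + 0 = -2584$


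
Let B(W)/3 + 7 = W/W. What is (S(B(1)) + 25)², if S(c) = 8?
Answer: 1089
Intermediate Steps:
B(W) = -18 (B(W) = -21 + 3*(W/W) = -21 + 3*1 = -21 + 3 = -18)
(S(B(1)) + 25)² = (8 + 25)² = 33² = 1089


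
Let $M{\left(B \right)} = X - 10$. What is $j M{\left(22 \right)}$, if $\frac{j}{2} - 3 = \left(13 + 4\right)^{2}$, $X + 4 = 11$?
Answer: $-1752$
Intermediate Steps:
$X = 7$ ($X = -4 + 11 = 7$)
$M{\left(B \right)} = -3$ ($M{\left(B \right)} = 7 - 10 = -3$)
$j = 584$ ($j = 6 + 2 \left(13 + 4\right)^{2} = 6 + 2 \cdot 17^{2} = 6 + 2 \cdot 289 = 6 + 578 = 584$)
$j M{\left(22 \right)} = 584 \left(-3\right) = -1752$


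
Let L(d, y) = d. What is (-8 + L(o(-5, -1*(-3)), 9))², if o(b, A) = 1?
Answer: 49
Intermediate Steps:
(-8 + L(o(-5, -1*(-3)), 9))² = (-8 + 1)² = (-7)² = 49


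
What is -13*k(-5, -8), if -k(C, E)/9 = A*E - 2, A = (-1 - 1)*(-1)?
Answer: -2106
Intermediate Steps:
A = 2 (A = -2*(-1) = 2)
k(C, E) = 18 - 18*E (k(C, E) = -9*(2*E - 2) = -9*(-2 + 2*E) = 18 - 18*E)
-13*k(-5, -8) = -13*(18 - 18*(-8)) = -13*(18 + 144) = -13*162 = -2106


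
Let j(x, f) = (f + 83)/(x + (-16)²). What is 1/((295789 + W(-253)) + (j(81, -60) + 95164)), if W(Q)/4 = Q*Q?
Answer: 337/218035316 ≈ 1.5456e-6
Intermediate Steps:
W(Q) = 4*Q² (W(Q) = 4*(Q*Q) = 4*Q²)
j(x, f) = (83 + f)/(256 + x) (j(x, f) = (83 + f)/(x + 256) = (83 + f)/(256 + x))
1/((295789 + W(-253)) + (j(81, -60) + 95164)) = 1/((295789 + 4*(-253)²) + ((83 - 60)/(256 + 81) + 95164)) = 1/((295789 + 4*64009) + (23/337 + 95164)) = 1/((295789 + 256036) + ((1/337)*23 + 95164)) = 1/(551825 + (23/337 + 95164)) = 1/(551825 + 32070291/337) = 1/(218035316/337) = 337/218035316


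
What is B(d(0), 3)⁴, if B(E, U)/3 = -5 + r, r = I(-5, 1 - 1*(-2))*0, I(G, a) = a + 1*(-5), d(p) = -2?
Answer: 50625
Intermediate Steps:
I(G, a) = -5 + a (I(G, a) = a - 5 = -5 + a)
r = 0 (r = (-5 + (1 - 1*(-2)))*0 = (-5 + (1 + 2))*0 = (-5 + 3)*0 = -2*0 = 0)
B(E, U) = -15 (B(E, U) = 3*(-5 + 0) = 3*(-5) = -15)
B(d(0), 3)⁴ = (-15)⁴ = 50625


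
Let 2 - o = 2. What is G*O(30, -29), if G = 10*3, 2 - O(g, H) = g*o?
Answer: 60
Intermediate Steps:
o = 0 (o = 2 - 1*2 = 2 - 2 = 0)
O(g, H) = 2 (O(g, H) = 2 - g*0 = 2 - 1*0 = 2 + 0 = 2)
G = 30
G*O(30, -29) = 30*2 = 60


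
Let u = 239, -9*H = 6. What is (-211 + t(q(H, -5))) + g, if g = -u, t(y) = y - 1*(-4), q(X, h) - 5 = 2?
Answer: -439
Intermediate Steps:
H = -⅔ (H = -⅑*6 = -⅔ ≈ -0.66667)
q(X, h) = 7 (q(X, h) = 5 + 2 = 7)
t(y) = 4 + y (t(y) = y + 4 = 4 + y)
g = -239 (g = -1*239 = -239)
(-211 + t(q(H, -5))) + g = (-211 + (4 + 7)) - 239 = (-211 + 11) - 239 = -200 - 239 = -439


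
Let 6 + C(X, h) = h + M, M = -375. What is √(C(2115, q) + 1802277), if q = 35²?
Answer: √1803121 ≈ 1342.8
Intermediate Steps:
q = 1225
C(X, h) = -381 + h (C(X, h) = -6 + (h - 375) = -6 + (-375 + h) = -381 + h)
√(C(2115, q) + 1802277) = √((-381 + 1225) + 1802277) = √(844 + 1802277) = √1803121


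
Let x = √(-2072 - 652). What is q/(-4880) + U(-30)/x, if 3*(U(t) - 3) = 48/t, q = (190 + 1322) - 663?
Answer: -849/4880 - 37*I*√681/20430 ≈ -0.17398 - 0.047261*I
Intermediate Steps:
q = 849 (q = 1512 - 663 = 849)
U(t) = 3 + 16/t (U(t) = 3 + (48/t)/3 = 3 + 16/t)
x = 2*I*√681 (x = √(-2724) = 2*I*√681 ≈ 52.192*I)
q/(-4880) + U(-30)/x = 849/(-4880) + (3 + 16/(-30))/((2*I*√681)) = 849*(-1/4880) + (3 + 16*(-1/30))*(-I*√681/1362) = -849/4880 + (3 - 8/15)*(-I*√681/1362) = -849/4880 + 37*(-I*√681/1362)/15 = -849/4880 - 37*I*√681/20430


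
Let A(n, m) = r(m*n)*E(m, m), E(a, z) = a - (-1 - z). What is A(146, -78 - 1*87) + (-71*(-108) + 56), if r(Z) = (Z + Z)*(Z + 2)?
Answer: -381824179636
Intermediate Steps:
r(Z) = 2*Z*(2 + Z) (r(Z) = (2*Z)*(2 + Z) = 2*Z*(2 + Z))
E(a, z) = 1 + a + z (E(a, z) = a + (1 + z) = 1 + a + z)
A(n, m) = 2*m*n*(1 + 2*m)*(2 + m*n) (A(n, m) = (2*(m*n)*(2 + m*n))*(1 + m + m) = (2*m*n*(2 + m*n))*(1 + 2*m) = 2*m*n*(1 + 2*m)*(2 + m*n))
A(146, -78 - 1*87) + (-71*(-108) + 56) = 2*(-78 - 1*87)*146*(1 + 2*(-78 - 1*87))*(2 + (-78 - 1*87)*146) + (-71*(-108) + 56) = 2*(-78 - 87)*146*(1 + 2*(-78 - 87))*(2 + (-78 - 87)*146) + (7668 + 56) = 2*(-165)*146*(1 + 2*(-165))*(2 - 165*146) + 7724 = 2*(-165)*146*(1 - 330)*(2 - 24090) + 7724 = 2*(-165)*146*(-329)*(-24088) + 7724 = -381824187360 + 7724 = -381824179636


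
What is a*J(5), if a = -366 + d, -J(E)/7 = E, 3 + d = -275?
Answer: 22540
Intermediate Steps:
d = -278 (d = -3 - 275 = -278)
J(E) = -7*E
a = -644 (a = -366 - 278 = -644)
a*J(5) = -(-4508)*5 = -644*(-35) = 22540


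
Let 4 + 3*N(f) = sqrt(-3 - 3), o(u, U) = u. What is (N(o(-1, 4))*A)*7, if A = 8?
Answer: -224/3 + 56*I*sqrt(6)/3 ≈ -74.667 + 45.724*I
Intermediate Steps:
N(f) = -4/3 + I*sqrt(6)/3 (N(f) = -4/3 + sqrt(-3 - 3)/3 = -4/3 + sqrt(-6)/3 = -4/3 + (I*sqrt(6))/3 = -4/3 + I*sqrt(6)/3)
(N(o(-1, 4))*A)*7 = ((-4/3 + I*sqrt(6)/3)*8)*7 = (-32/3 + 8*I*sqrt(6)/3)*7 = -224/3 + 56*I*sqrt(6)/3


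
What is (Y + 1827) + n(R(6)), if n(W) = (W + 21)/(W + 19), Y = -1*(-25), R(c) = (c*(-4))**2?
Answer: 1102537/595 ≈ 1853.0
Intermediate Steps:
R(c) = 16*c**2 (R(c) = (-4*c)**2 = 16*c**2)
Y = 25
n(W) = (21 + W)/(19 + W)
(Y + 1827) + n(R(6)) = (25 + 1827) + (21 + 16*6**2)/(19 + 16*6**2) = 1852 + (21 + 16*36)/(19 + 16*36) = 1852 + (21 + 576)/(19 + 576) = 1852 + 597/595 = 1102537/595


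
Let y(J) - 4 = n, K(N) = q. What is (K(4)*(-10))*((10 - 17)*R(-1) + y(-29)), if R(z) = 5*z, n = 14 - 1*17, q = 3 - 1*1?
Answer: -720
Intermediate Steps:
q = 2 (q = 3 - 1 = 2)
n = -3 (n = 14 - 17 = -3)
K(N) = 2
y(J) = 1 (y(J) = 4 - 3 = 1)
(K(4)*(-10))*((10 - 17)*R(-1) + y(-29)) = (2*(-10))*((10 - 17)*(5*(-1)) + 1) = -20*(-7*(-5) + 1) = -20*(35 + 1) = -20*36 = -720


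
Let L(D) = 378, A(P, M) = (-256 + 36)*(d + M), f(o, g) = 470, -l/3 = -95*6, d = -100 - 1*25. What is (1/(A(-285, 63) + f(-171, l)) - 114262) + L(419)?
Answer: -1606903239/14110 ≈ -1.1388e+5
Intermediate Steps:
d = -125 (d = -100 - 25 = -125)
l = 1710 (l = -(-285)*6 = -3*(-570) = 1710)
A(P, M) = 27500 - 220*M (A(P, M) = (-256 + 36)*(-125 + M) = -220*(-125 + M) = 27500 - 220*M)
(1/(A(-285, 63) + f(-171, l)) - 114262) + L(419) = (1/((27500 - 220*63) + 470) - 114262) + 378 = (1/((27500 - 13860) + 470) - 114262) + 378 = (1/(13640 + 470) - 114262) + 378 = (1/14110 - 114262) + 378 = -1612236819/14110 + 378 = -1606903239/14110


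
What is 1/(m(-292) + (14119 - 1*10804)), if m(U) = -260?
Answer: 1/3055 ≈ 0.00032733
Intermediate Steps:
1/(m(-292) + (14119 - 1*10804)) = 1/(-260 + (14119 - 1*10804)) = 1/(-260 + (14119 - 10804)) = 1/(-260 + 3315) = 1/3055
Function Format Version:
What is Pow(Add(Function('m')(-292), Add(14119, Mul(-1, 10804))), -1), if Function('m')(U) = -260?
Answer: Rational(1, 3055) ≈ 0.00032733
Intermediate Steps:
Pow(Add(Function('m')(-292), Add(14119, Mul(-1, 10804))), -1) = Pow(Add(-260, Add(14119, Mul(-1, 10804))), -1) = Pow(Add(-260, Add(14119, -10804)), -1) = Pow(Add(-260, 3315), -1) = Pow(3055, -1) = Rational(1, 3055)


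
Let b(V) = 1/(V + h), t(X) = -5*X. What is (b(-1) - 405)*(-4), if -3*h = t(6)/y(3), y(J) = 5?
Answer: 1616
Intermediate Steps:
h = 2 (h = -(-5*6)/(3*5) = -(-10)/5 = -1/3*(-6) = 2)
b(V) = 1/(2 + V) (b(V) = 1/(V + 2) = 1/(2 + V))
(b(-1) - 405)*(-4) = (1/(2 - 1) - 405)*(-4) = (1/1 - 405)*(-4) = (1 - 405)*(-4) = -404*(-4) = 1616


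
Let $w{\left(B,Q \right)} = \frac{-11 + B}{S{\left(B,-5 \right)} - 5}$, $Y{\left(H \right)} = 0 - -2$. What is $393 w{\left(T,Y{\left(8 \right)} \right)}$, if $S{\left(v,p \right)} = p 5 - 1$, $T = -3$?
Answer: $\frac{5502}{31} \approx 177.48$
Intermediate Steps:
$Y{\left(H \right)} = 2$ ($Y{\left(H \right)} = 0 + 2 = 2$)
$S{\left(v,p \right)} = -1 + 5 p$ ($S{\left(v,p \right)} = 5 p - 1 = -1 + 5 p$)
$w{\left(B,Q \right)} = \frac{11}{31} - \frac{B}{31}$ ($w{\left(B,Q \right)} = \frac{-11 + B}{\left(-1 + 5 \left(-5\right)\right) - 5} = \frac{-11 + B}{\left(-1 - 25\right) - 5} = \frac{-11 + B}{-26 - 5} = \frac{-11 + B}{-31} = \left(-11 + B\right) \left(- \frac{1}{31}\right) = \frac{11}{31} - \frac{B}{31}$)
$393 w{\left(T,Y{\left(8 \right)} \right)} = 393 \left(\frac{11}{31} - - \frac{3}{31}\right) = 393 \left(\frac{11}{31} + \frac{3}{31}\right) = 393 \cdot \frac{14}{31} = \frac{5502}{31}$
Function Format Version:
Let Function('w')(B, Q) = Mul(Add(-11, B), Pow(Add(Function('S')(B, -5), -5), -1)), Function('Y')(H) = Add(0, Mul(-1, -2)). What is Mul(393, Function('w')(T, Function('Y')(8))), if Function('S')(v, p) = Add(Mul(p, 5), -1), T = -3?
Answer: Rational(5502, 31) ≈ 177.48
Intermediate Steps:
Function('Y')(H) = 2 (Function('Y')(H) = Add(0, 2) = 2)
Function('S')(v, p) = Add(-1, Mul(5, p)) (Function('S')(v, p) = Add(Mul(5, p), -1) = Add(-1, Mul(5, p)))
Function('w')(B, Q) = Add(Rational(11, 31), Mul(Rational(-1, 31), B)) (Function('w')(B, Q) = Mul(Add(-11, B), Pow(Add(Add(-1, Mul(5, -5)), -5), -1)) = Mul(Add(-11, B), Pow(Add(Add(-1, -25), -5), -1)) = Mul(Add(-11, B), Pow(Add(-26, -5), -1)) = Mul(Add(-11, B), Pow(-31, -1)) = Mul(Add(-11, B), Rational(-1, 31)) = Add(Rational(11, 31), Mul(Rational(-1, 31), B)))
Mul(393, Function('w')(T, Function('Y')(8))) = Mul(393, Add(Rational(11, 31), Mul(Rational(-1, 31), -3))) = Mul(393, Add(Rational(11, 31), Rational(3, 31))) = Mul(393, Rational(14, 31)) = Rational(5502, 31)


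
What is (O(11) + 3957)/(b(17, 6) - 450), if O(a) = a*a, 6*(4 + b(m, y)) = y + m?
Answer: -24468/2701 ≈ -9.0589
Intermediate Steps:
b(m, y) = -4 + m/6 + y/6 (b(m, y) = -4 + (y + m)/6 = -4 + (m + y)/6 = -4 + (m/6 + y/6) = -4 + m/6 + y/6)
O(a) = a²
(O(11) + 3957)/(b(17, 6) - 450) = (11² + 3957)/((-4 + (⅙)*17 + (⅙)*6) - 450) = (121 + 3957)/((-4 + 17/6 + 1) - 450) = 4078/(-⅙ - 450) = 4078/(-2701/6) = 4078*(-6/2701) = -24468/2701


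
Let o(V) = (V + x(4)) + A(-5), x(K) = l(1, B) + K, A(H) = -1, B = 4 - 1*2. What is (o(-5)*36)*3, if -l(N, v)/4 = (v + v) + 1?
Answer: -2376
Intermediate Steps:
B = 2 (B = 4 - 2 = 2)
l(N, v) = -4 - 8*v (l(N, v) = -4*((v + v) + 1) = -4*(2*v + 1) = -4*(1 + 2*v) = -4 - 8*v)
x(K) = -20 + K (x(K) = (-4 - 8*2) + K = (-4 - 16) + K = -20 + K)
o(V) = -17 + V (o(V) = (V + (-20 + 4)) - 1 = (V - 16) - 1 = (-16 + V) - 1 = -17 + V)
(o(-5)*36)*3 = ((-17 - 5)*36)*3 = -22*36*3 = -792*3 = -2376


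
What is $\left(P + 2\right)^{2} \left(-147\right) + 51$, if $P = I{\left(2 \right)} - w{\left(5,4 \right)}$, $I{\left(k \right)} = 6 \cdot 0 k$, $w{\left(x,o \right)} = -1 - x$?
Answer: $-9357$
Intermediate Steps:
$I{\left(k \right)} = 0$ ($I{\left(k \right)} = 0 k = 0$)
$P = 6$ ($P = 0 - \left(-1 - 5\right) = 0 - -6 = 0 + 6 = 6$)
$\left(P + 2\right)^{2} \left(-147\right) + 51 = \left(6 + 2\right)^{2} \left(-147\right) + 51 = 8^{2} \left(-147\right) + 51 = 64 \left(-147\right) + 51 = -9408 + 51 = -9357$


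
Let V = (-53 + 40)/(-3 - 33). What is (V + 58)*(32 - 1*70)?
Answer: -39919/18 ≈ -2217.7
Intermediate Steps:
V = 13/36 (V = -13/(-36) = -13*(-1/36) = 13/36 ≈ 0.36111)
(V + 58)*(32 - 1*70) = (13/36 + 58)*(32 - 1*70) = 2101*(32 - 70)/36 = (2101/36)*(-38) = -39919/18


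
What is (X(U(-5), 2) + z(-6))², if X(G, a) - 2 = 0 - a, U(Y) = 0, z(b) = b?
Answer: 36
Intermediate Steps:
X(G, a) = 2 - a (X(G, a) = 2 + (0 - a) = 2 - a)
(X(U(-5), 2) + z(-6))² = ((2 - 1*2) - 6)² = ((2 - 2) - 6)² = (0 - 6)² = (-6)² = 36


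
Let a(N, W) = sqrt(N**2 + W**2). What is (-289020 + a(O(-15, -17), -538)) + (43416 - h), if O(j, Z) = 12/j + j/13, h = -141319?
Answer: -104285 + sqrt(1222917029)/65 ≈ -1.0375e+5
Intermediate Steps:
O(j, Z) = 12/j + j/13 (O(j, Z) = 12/j + j*(1/13) = 12/j + j/13)
(-289020 + a(O(-15, -17), -538)) + (43416 - h) = (-289020 + sqrt((12/(-15) + (1/13)*(-15))**2 + (-538)**2)) + (43416 - 1*(-141319)) = (-289020 + sqrt((12*(-1/15) - 15/13)**2 + 289444)) + (43416 + 141319) = (-289020 + sqrt((-4/5 - 15/13)**2 + 289444)) + 184735 = (-289020 + sqrt((-127/65)**2 + 289444)) + 184735 = (-289020 + sqrt(16129/4225 + 289444)) + 184735 = (-289020 + sqrt(1222917029/4225)) + 184735 = (-289020 + sqrt(1222917029)/65) + 184735 = -104285 + sqrt(1222917029)/65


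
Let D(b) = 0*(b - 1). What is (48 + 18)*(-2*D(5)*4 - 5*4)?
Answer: -1320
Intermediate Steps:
D(b) = 0 (D(b) = 0*(-1 + b) = 0)
(48 + 18)*(-2*D(5)*4 - 5*4) = (48 + 18)*(-2*0*4 - 5*4) = 66*(0*4 - 20) = 66*(0 - 20) = 66*(-20) = -1320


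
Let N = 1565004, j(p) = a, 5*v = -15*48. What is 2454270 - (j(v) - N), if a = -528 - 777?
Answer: 4020579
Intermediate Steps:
v = -144 (v = (-15*48)/5 = (1/5)*(-720) = -144)
a = -1305
j(p) = -1305
2454270 - (j(v) - N) = 2454270 - (-1305 - 1*1565004) = 2454270 - (-1305 - 1565004) = 2454270 - 1*(-1566309) = 2454270 + 1566309 = 4020579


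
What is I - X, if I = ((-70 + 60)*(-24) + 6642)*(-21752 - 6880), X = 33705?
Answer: -197079129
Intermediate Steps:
I = -197045424 (I = (-10*(-24) + 6642)*(-28632) = (240 + 6642)*(-28632) = 6882*(-28632) = -197045424)
I - X = -197045424 - 1*33705 = -197045424 - 33705 = -197079129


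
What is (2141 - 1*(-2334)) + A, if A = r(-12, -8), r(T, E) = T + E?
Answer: 4455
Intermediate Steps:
r(T, E) = E + T
A = -20 (A = -8 - 12 = -20)
(2141 - 1*(-2334)) + A = (2141 - 1*(-2334)) - 20 = (2141 + 2334) - 20 = 4475 - 20 = 4455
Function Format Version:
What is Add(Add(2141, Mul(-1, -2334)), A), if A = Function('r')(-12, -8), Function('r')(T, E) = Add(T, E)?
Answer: 4455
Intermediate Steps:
Function('r')(T, E) = Add(E, T)
A = -20 (A = Add(-8, -12) = -20)
Add(Add(2141, Mul(-1, -2334)), A) = Add(Add(2141, Mul(-1, -2334)), -20) = Add(Add(2141, 2334), -20) = Add(4475, -20) = 4455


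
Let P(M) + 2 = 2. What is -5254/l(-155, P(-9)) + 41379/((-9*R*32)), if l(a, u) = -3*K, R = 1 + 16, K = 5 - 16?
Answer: -3009899/17952 ≈ -167.66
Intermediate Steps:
K = -11
P(M) = 0 (P(M) = -2 + 2 = 0)
R = 17
l(a, u) = 33 (l(a, u) = -3*(-11) = 33)
-5254/l(-155, P(-9)) + 41379/((-9*R*32)) = -5254/33 + 41379/((-9*17*32)) = -5254*1/33 + 41379/((-153*32)) = -5254/33 + 41379/(-4896) = -5254/33 + 41379*(-1/4896) = -5254/33 - 13793/1632 = -3009899/17952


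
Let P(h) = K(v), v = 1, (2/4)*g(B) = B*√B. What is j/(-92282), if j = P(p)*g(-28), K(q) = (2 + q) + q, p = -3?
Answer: 224*I*√7/46141 ≈ 0.012844*I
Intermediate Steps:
g(B) = 2*B^(3/2) (g(B) = 2*(B*√B) = 2*B^(3/2))
K(q) = 2 + 2*q
P(h) = 4 (P(h) = 2 + 2*1 = 2 + 2 = 4)
j = -448*I*√7 (j = 4*(2*(-28)^(3/2)) = 4*(2*(-56*I*√7)) = 4*(-112*I*√7) = -448*I*√7 ≈ -1185.3*I)
j/(-92282) = -448*I*√7/(-92282) = -448*I*√7*(-1/92282) = 224*I*√7/46141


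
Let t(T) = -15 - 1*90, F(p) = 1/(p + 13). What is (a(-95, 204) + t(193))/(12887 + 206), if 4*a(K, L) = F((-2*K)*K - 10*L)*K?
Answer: -8432245/1051472644 ≈ -0.0080195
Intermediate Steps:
F(p) = 1/(13 + p)
t(T) = -105 (t(T) = -15 - 90 = -105)
a(K, L) = K/(4*(13 - 10*L - 2*K²)) (a(K, L) = (K/(13 + ((-2*K)*K - 10*L)))/4 = (K/(13 + (-2*K² - 10*L)))/4 = (K/(13 + (-10*L - 2*K²)))/4 = (K/(13 - 10*L - 2*K²))/4 = K/(4*(13 - 10*L - 2*K²)))
(a(-95, 204) + t(193))/(12887 + 206) = (-1*(-95)/(-52 + 8*(-95)² + 40*204) - 105)/(12887 + 206) = (-1*(-95)/(-52 + 8*9025 + 8160) - 105)/13093 = (-1*(-95)/(-52 + 72200 + 8160) - 105)*(1/13093) = (-1*(-95)/80308 - 105)*(1/13093) = (-1*(-95)*1/80308 - 105)*(1/13093) = (95/80308 - 105)*(1/13093) = -8432245/80308*1/13093 = -8432245/1051472644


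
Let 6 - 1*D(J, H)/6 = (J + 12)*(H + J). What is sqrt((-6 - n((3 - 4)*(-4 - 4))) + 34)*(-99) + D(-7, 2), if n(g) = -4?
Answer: 186 - 396*sqrt(2) ≈ -374.03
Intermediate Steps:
D(J, H) = 36 - 6*(12 + J)*(H + J) (D(J, H) = 36 - 6*(J + 12)*(H + J) = 36 - 6*(12 + J)*(H + J))
sqrt((-6 - n((3 - 4)*(-4 - 4))) + 34)*(-99) + D(-7, 2) = sqrt((-6 - 1*(-4)) + 34)*(-99) + (36 - 72*2 - 72*(-7) - 6*(-7)**2 - 6*2*(-7)) = sqrt((-6 + 4) + 34)*(-99) + (36 - 144 + 504 - 6*49 + 84) = sqrt(-2 + 34)*(-99) + (36 - 144 + 504 - 294 + 84) = sqrt(32)*(-99) + 186 = (4*sqrt(2))*(-99) + 186 = -396*sqrt(2) + 186 = 186 - 396*sqrt(2)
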